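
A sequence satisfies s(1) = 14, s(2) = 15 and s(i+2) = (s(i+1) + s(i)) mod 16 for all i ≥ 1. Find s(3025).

We have s(1) = 14; s(2) = 15; s(3) = 13; s(4) = 12; s(5) = 9; s(6) = 5; s(7) = 14; s(8) = 3; s(9) = 1; s(10) = 4; s(11) = 5; s(12) = 9; s(13) = 14; s(14) = 7; s(15) = 5; s(16) = 12; s(17) = 1; s(18) = 13; s(19) = 14; s(20) = 11; s(21) = 9; s(22) = 4; s(23) = 13; s(24) = 1; s(25) = 14; s(26) = 15.
Since (s(25), s(26)) = (s(1), s(2)) = (14, 15) (two consecutive terms determine the rest), the sequence is periodic with period 24.
(3025 - 1) mod 24 = 0, so s(3025) = s(1) = 14.

14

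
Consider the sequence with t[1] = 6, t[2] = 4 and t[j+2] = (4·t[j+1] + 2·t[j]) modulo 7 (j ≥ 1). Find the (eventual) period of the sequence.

48

Computing terms: t[1] = 6,  t[2] = 4,  t[3] = 0,  t[4] = 1,  t[5] = 4,  t[6] = 4,  t[7] = 3,  t[8] = 6,  t[9] = 2,  t[10] = 6,  t[11] = 0,  t[12] = 5,  t[13] = 6,  t[14] = 6,  t[15] = 1,  t[16] = 2,  t[17] = 3,  t[18] = 2,  t[19] = 0,  t[20] = 4,  t[21] = 2,  t[22] = 2,  t[23] = 5,  t[24] = 3,  t[25] = 1,  t[26] = 3,  t[27] = 0,  t[28] = 6,  t[29] = 3,  t[30] = 3,  t[31] = 4,  t[32] = 1,  t[33] = 5,  t[34] = 1,  t[35] = 0,  t[36] = 2,  t[37] = 1,  t[38] = 1,  t[39] = 6,  t[40] = 5,  t[41] = 4,  t[42] = 5,  t[43] = 0,  t[44] = 3,  t[45] = 5,  t[46] = 5,  t[47] = 2,  t[48] = 4,  t[49] = 6,  t[50] = 4.
Since (t[49], t[50]) = (t[1], t[2]) = (6, 4) (two consecutive terms determine the rest), the sequence is periodic with period 48.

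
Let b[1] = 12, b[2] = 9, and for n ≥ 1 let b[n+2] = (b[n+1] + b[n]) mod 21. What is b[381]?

12

Computing terms: b[1] = 12; b[2] = 9; b[3] = 0; b[4] = 9; b[5] = 9; b[6] = 18; b[7] = 6; b[8] = 3; b[9] = 9; b[10] = 12; b[11] = 0; b[12] = 12; b[13] = 12; b[14] = 3; b[15] = 15; b[16] = 18; b[17] = 12; b[18] = 9.
Since (b[17], b[18]) = (b[1], b[2]) = (12, 9) (two consecutive terms determine the rest), the sequence is periodic with period 16.
(381 - 1) mod 16 = 12, so b[381] = b[13] = 12.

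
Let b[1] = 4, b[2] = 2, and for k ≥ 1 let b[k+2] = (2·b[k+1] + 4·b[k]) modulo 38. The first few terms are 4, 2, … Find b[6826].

Computing terms: b[1] = 4,  b[2] = 2,  b[3] = 20,  b[4] = 10,  b[5] = 24,  b[6] = 12,  b[7] = 6,  b[8] = 22,  b[9] = 30,  b[10] = 34,  b[11] = 36,  b[12] = 18,  b[13] = 28,  b[14] = 14,  b[15] = 26,  b[16] = 32,  b[17] = 16,  b[18] = 8,  b[19] = 4,  b[20] = 2.
Since (b[19], b[20]) = (b[1], b[2]) = (4, 2) (two consecutive terms determine the rest), the sequence is periodic with period 18.
So b[6826] = b[1 + ((6826-1) mod 18)] = b[4] = 10.

10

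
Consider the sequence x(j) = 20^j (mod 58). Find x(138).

We have x(0) = 1, x(1) = 20, x(2) = 52, x(3) = 54, x(4) = 36, x(5) = 24, x(6) = 16, x(7) = 30, x(8) = 20.
Since x(8) = x(1) = 20, the sequence is eventually periodic: after a pre-period of length 1 it cycles with period 7.
For j ≥ 1, x(j) depends only on (j - 1) mod 7. (138 - 1) mod 7 = 4, so x(138) = x(5) = 24.

24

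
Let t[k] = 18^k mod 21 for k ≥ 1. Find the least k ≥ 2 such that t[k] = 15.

3

Listing terms: t[1] = 18; t[2] = 9; t[3] = 15; t[4] = 18.
Since t[4] = t[1] = 18, the sequence is periodic with period 3.
The value 15 first appears (with k ≥ 2) at t[3].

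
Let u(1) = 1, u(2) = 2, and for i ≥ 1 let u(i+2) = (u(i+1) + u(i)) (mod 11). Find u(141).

1

Computing terms: u(1) = 1; u(2) = 2; u(3) = 3; u(4) = 5; u(5) = 8; u(6) = 2; u(7) = 10; u(8) = 1; u(9) = 0; u(10) = 1; u(11) = 1; u(12) = 2.
The sequence repeats with period 10.
(141 - 1) mod 10 = 0, so u(141) = u(1) = 1.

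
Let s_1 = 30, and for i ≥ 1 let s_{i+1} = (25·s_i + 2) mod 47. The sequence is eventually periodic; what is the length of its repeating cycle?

23

We have s_1 = 30, s_2 = 0, s_3 = 2, s_4 = 5, s_5 = 33, s_6 = 28, s_7 = 44, s_8 = 21, s_9 = 10, s_{10} = 17, s_{11} = 4, s_{12} = 8, s_{13} = 14, s_{14} = 23, s_{15} = 13, s_{16} = 45, s_{17} = 46, s_{18} = 24, s_{19} = 38, s_{20} = 12, s_{21} = 20, s_{22} = 32, s_{23} = 3, s_{24} = 30.
The sequence repeats with period 23.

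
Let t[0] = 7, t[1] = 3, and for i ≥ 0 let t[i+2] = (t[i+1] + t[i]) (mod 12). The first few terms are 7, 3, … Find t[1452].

11

We have t[0] = 7,  t[1] = 3,  t[2] = 10,  t[3] = 1,  t[4] = 11,  t[5] = 0,  t[6] = 11,  t[7] = 11,  t[8] = 10,  t[9] = 9,  t[10] = 7,  t[11] = 4,  t[12] = 11,  t[13] = 3,  t[14] = 2,  t[15] = 5,  t[16] = 7,  t[17] = 0,  t[18] = 7,  t[19] = 7,  t[20] = 2,  t[21] = 9,  t[22] = 11,  t[23] = 8,  t[24] = 7,  t[25] = 3.
The sequence repeats with period 24.
So t[1452] = t[0 + ((1452-0) mod 24)] = t[12] = 11.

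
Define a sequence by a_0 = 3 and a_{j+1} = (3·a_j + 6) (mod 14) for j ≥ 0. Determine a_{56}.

Listing terms: a_0 = 3; a_1 = 1; a_2 = 9; a_3 = 5; a_4 = 7; a_5 = 13; a_6 = 3.
The sequence repeats with period 6.
So a_{56} = a_{0 + ((56-0) mod 6)} = a_2 = 9.

9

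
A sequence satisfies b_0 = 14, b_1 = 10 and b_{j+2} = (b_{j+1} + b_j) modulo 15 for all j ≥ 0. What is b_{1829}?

b_0 = 14,  b_1 = 10,  b_2 = 9,  b_3 = 4,  b_4 = 13,  b_5 = 2,  b_6 = 0,  b_7 = 2,  b_8 = 2,  b_9 = 4,  b_{10} = 6,  b_{11} = 10,  b_{12} = 1,  b_{13} = 11,  b_{14} = 12,  b_{15} = 8,  b_{16} = 5,  b_{17} = 13,  b_{18} = 3,  b_{19} = 1,  b_{20} = 4,  b_{21} = 5,  b_{22} = 9,  b_{23} = 14,  b_{24} = 8,  b_{25} = 7,  b_{26} = 0,  b_{27} = 7,  b_{28} = 7,  b_{29} = 14,  b_{30} = 6,  b_{31} = 5,  b_{32} = 11,  b_{33} = 1,  b_{34} = 12,  b_{35} = 13,  b_{36} = 10,  b_{37} = 8,  b_{38} = 3,  b_{39} = 11,  b_{40} = 14,  b_{41} = 10.
Since (b_{40}, b_{41}) = (b_0, b_1) = (14, 10) (two consecutive terms determine the rest), the sequence is periodic with period 40.
So b_{1829} = b_{0 + ((1829-0) mod 40)} = b_{29} = 14.

14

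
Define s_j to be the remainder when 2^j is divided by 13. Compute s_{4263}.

Listing terms: s_0 = 1, s_1 = 2, s_2 = 4, s_3 = 8, s_4 = 3, s_5 = 6, s_6 = 12, s_7 = 11, s_8 = 9, s_9 = 5, s_{10} = 10, s_{11} = 7, s_{12} = 1.
The sequence repeats with period 12.
(4263 - 0) mod 12 = 3, so s_{4263} = s_3 = 8.

8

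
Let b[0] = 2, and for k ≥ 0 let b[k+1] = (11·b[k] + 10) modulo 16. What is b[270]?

b[0] = 2,  b[1] = 0,  b[2] = 10,  b[3] = 8,  b[4] = 2.
Since b[4] = b[0] = 2, the sequence is periodic with period 4.
(270 - 0) mod 4 = 2, so b[270] = b[2] = 10.

10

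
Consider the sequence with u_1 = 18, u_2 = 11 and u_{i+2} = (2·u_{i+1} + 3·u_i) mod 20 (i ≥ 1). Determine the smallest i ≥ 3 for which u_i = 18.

5

Listing terms: u_1 = 18; u_2 = 11; u_3 = 16; u_4 = 5; u_5 = 18; u_6 = 11.
The sequence repeats with period 4.
The value 18 next appears (with i ≥ 3) at u_5.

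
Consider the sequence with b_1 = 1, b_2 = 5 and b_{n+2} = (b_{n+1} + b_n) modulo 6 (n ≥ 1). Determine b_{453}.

2

Listing terms: b_1 = 1,  b_2 = 5,  b_3 = 0,  b_4 = 5,  b_5 = 5,  b_6 = 4,  b_7 = 3,  b_8 = 1,  b_9 = 4,  b_{10} = 5,  b_{11} = 3,  b_{12} = 2,  b_{13} = 5,  b_{14} = 1,  b_{15} = 0,  b_{16} = 1,  b_{17} = 1,  b_{18} = 2,  b_{19} = 3,  b_{20} = 5,  b_{21} = 2,  b_{22} = 1,  b_{23} = 3,  b_{24} = 4,  b_{25} = 1,  b_{26} = 5.
Since (b_{25}, b_{26}) = (b_1, b_2) = (1, 5) (two consecutive terms determine the rest), the sequence is periodic with period 24.
So b_{453} = b_{1 + ((453-1) mod 24)} = b_{21} = 2.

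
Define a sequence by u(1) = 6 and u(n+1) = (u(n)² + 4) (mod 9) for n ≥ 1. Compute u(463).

Listing terms: u(1) = 6, u(2) = 4, u(3) = 2, u(4) = 8, u(5) = 5, u(6) = 2.
Since u(6) = u(3) = 2, the sequence is eventually periodic: after a pre-period of length 2 it cycles with period 3.
For n ≥ 3, u(n) depends only on (n - 3) mod 3. (463 - 3) mod 3 = 1, so u(463) = u(4) = 8.

8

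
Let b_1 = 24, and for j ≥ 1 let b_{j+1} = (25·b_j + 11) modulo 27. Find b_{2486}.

17

Listing terms: b_1 = 24, b_2 = 17, b_3 = 4, b_4 = 3, b_5 = 5, b_6 = 1, b_7 = 9, b_8 = 20, b_9 = 25, b_{10} = 15, b_{11} = 8, b_{12} = 22, b_{13} = 21, b_{14} = 23, b_{15} = 19, b_{16} = 0, b_{17} = 11, b_{18} = 16, b_{19} = 6, b_{20} = 26, b_{21} = 13, b_{22} = 12, b_{23} = 14, b_{24} = 10, b_{25} = 18, b_{26} = 2, b_{27} = 7, b_{28} = 24.
The sequence repeats with period 27.
So b_{2486} = b_{1 + ((2486-1) mod 27)} = b_2 = 17.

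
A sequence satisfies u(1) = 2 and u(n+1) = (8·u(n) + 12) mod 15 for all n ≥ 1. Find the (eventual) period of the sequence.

4

Computing terms: u(1) = 2; u(2) = 13; u(3) = 11; u(4) = 10; u(5) = 2.
Since u(5) = u(1) = 2, the sequence is periodic with period 4.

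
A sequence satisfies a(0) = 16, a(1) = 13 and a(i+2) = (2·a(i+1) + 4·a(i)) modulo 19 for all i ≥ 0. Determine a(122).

Listing terms: a(0) = 16,  a(1) = 13,  a(2) = 14,  a(3) = 4,  a(4) = 7,  a(5) = 11,  a(6) = 12,  a(7) = 11,  a(8) = 13,  a(9) = 13,  a(10) = 2,  a(11) = 18,  a(12) = 6,  a(13) = 8,  a(14) = 2,  a(15) = 17,  a(16) = 4,  a(17) = 0,  a(18) = 16,  a(19) = 13.
Since (a(18), a(19)) = (a(0), a(1)) = (16, 13) (two consecutive terms determine the rest), the sequence is periodic with period 18.
So a(122) = a(0 + ((122-0) mod 18)) = a(14) = 2.

2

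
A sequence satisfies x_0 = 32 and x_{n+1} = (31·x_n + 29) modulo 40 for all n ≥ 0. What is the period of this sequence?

10

We have x_0 = 32; x_1 = 21; x_2 = 0; x_3 = 29; x_4 = 8; x_5 = 37; x_6 = 16; x_7 = 5; x_8 = 24; x_9 = 13; x_{10} = 32.
The sequence repeats with period 10.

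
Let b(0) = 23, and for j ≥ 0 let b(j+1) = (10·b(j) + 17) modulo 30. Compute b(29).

b(0) = 23,  b(1) = 7,  b(2) = 27,  b(3) = 17,  b(4) = 7.
Since b(4) = b(1) = 7, the sequence is eventually periodic: after a pre-period of length 1 it cycles with period 3.
For j ≥ 1, b(j) depends only on (j - 1) mod 3. (29 - 1) mod 3 = 1, so b(29) = b(2) = 27.

27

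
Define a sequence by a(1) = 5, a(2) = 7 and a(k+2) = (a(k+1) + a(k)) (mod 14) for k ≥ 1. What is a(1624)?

5

Computing terms: a(1) = 5,  a(2) = 7,  a(3) = 12,  a(4) = 5,  a(5) = 3,  a(6) = 8,  a(7) = 11,  a(8) = 5,  a(9) = 2,  a(10) = 7,  a(11) = 9,  a(12) = 2,  a(13) = 11,  a(14) = 13,  a(15) = 10,  a(16) = 9,  a(17) = 5,  a(18) = 0,  a(19) = 5,  a(20) = 5,  a(21) = 10,  a(22) = 1,  a(23) = 11,  a(24) = 12,  a(25) = 9,  a(26) = 7,  a(27) = 2,  a(28) = 9,  a(29) = 11,  a(30) = 6,  a(31) = 3,  a(32) = 9,  a(33) = 12,  a(34) = 7,  a(35) = 5,  a(36) = 12,  a(37) = 3,  a(38) = 1,  a(39) = 4,  a(40) = 5,  a(41) = 9,  a(42) = 0,  a(43) = 9,  a(44) = 9,  a(45) = 4,  a(46) = 13,  a(47) = 3,  a(48) = 2,  a(49) = 5,  a(50) = 7.
Since (a(49), a(50)) = (a(1), a(2)) = (5, 7) (two consecutive terms determine the rest), the sequence is periodic with period 48.
(1624 - 1) mod 48 = 39, so a(1624) = a(40) = 5.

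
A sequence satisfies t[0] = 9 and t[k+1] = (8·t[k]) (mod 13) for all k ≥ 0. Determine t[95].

6

Listing terms: t[0] = 9, t[1] = 7, t[2] = 4, t[3] = 6, t[4] = 9.
The sequence repeats with period 4.
(95 - 0) mod 4 = 3, so t[95] = t[3] = 6.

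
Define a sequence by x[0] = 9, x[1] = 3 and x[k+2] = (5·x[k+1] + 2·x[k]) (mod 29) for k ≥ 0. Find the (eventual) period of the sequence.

x[0] = 9, x[1] = 3, x[2] = 4, x[3] = 26, x[4] = 22, x[5] = 17, x[6] = 13, x[7] = 12, x[8] = 28, x[9] = 19, x[10] = 6, x[11] = 10, x[12] = 4, x[13] = 11, x[14] = 5, x[15] = 18, x[16] = 13, x[17] = 14, x[18] = 9, x[19] = 15, x[20] = 6, x[21] = 2, x[22] = 22, x[23] = 27, x[24] = 5, x[25] = 21, x[26] = 28, x[27] = 8, x[28] = 9, x[29] = 3.
Since (x[28], x[29]) = (x[0], x[1]) = (9, 3) (two consecutive terms determine the rest), the sequence is periodic with period 28.

28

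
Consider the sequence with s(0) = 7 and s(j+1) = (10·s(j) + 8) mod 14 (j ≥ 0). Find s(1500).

0

We have s(0) = 7; s(1) = 8; s(2) = 4; s(3) = 6; s(4) = 12; s(5) = 2; s(6) = 0; s(7) = 8.
Since s(7) = s(1) = 8, the sequence is eventually periodic: after a pre-period of length 1 it cycles with period 6.
For j ≥ 1, s(j) depends only on (j - 1) mod 6. (1500 - 1) mod 6 = 5, so s(1500) = s(6) = 0.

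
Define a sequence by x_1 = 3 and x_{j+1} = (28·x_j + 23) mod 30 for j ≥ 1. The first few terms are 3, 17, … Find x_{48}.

x_1 = 3, x_2 = 17, x_3 = 19, x_4 = 15, x_5 = 23, x_6 = 7, x_7 = 9, x_8 = 5, x_9 = 13, x_{10} = 27, x_{11} = 29, x_{12} = 25, x_{13} = 3.
Since x_{13} = x_1 = 3, the sequence is periodic with period 12.
(48 - 1) mod 12 = 11, so x_{48} = x_{12} = 25.

25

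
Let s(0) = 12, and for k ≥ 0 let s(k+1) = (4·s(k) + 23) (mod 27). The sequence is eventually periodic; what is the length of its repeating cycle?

27

Listing terms: s(0) = 12,  s(1) = 17,  s(2) = 10,  s(3) = 9,  s(4) = 5,  s(5) = 16,  s(6) = 6,  s(7) = 20,  s(8) = 22,  s(9) = 3,  s(10) = 8,  s(11) = 1,  s(12) = 0,  s(13) = 23,  s(14) = 7,  s(15) = 24,  s(16) = 11,  s(17) = 13,  s(18) = 21,  s(19) = 26,  s(20) = 19,  s(21) = 18,  s(22) = 14,  s(23) = 25,  s(24) = 15,  s(25) = 2,  s(26) = 4,  s(27) = 12.
The sequence repeats with period 27.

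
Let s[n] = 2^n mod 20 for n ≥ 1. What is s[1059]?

8

We have s[1] = 2; s[2] = 4; s[3] = 8; s[4] = 16; s[5] = 12; s[6] = 4.
Since s[6] = s[2] = 4, the sequence is eventually periodic: after a pre-period of length 1 it cycles with period 4.
For n ≥ 2, s[n] depends only on (n - 2) mod 4. (1059 - 2) mod 4 = 1, so s[1059] = s[3] = 8.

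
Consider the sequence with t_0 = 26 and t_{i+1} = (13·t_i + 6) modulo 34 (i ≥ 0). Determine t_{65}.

t_0 = 26, t_1 = 4, t_2 = 24, t_3 = 12, t_4 = 26.
The sequence repeats with period 4.
So t_{65} = t_{0 + ((65-0) mod 4)} = t_1 = 4.

4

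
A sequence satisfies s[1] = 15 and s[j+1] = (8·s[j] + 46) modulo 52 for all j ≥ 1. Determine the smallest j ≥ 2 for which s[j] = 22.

3

s[1] = 15,  s[2] = 10,  s[3] = 22,  s[4] = 14,  s[5] = 2,  s[6] = 10.
Since s[6] = s[2] = 10, the sequence is eventually periodic: after a pre-period of length 1 it cycles with period 4.
The value 22 first appears (with j ≥ 2) at s[3].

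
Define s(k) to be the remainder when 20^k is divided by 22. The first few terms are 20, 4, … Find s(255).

s(1) = 20, s(2) = 4, s(3) = 14, s(4) = 16, s(5) = 12, s(6) = 20.
The sequence repeats with period 5.
(255 - 1) mod 5 = 4, so s(255) = s(5) = 12.

12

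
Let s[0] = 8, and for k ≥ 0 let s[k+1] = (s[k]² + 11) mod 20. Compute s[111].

Listing terms: s[0] = 8, s[1] = 15, s[2] = 16, s[3] = 7, s[4] = 0, s[5] = 11, s[6] = 12, s[7] = 15.
Since s[7] = s[1] = 15, the sequence is eventually periodic: after a pre-period of length 1 it cycles with period 6.
For k ≥ 1, s[k] depends only on (k - 1) mod 6. (111 - 1) mod 6 = 2, so s[111] = s[3] = 7.

7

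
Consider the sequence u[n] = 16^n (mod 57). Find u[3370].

u[0] = 1,  u[1] = 16,  u[2] = 28,  u[3] = 49,  u[4] = 43,  u[5] = 4,  u[6] = 7,  u[7] = 55,  u[8] = 25,  u[9] = 1.
The sequence repeats with period 9.
So u[3370] = u[0 + ((3370-0) mod 9)] = u[4] = 43.

43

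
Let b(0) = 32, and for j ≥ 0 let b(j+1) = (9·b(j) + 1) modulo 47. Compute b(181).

b(0) = 32, b(1) = 7, b(2) = 17, b(3) = 13, b(4) = 24, b(5) = 29, b(6) = 27, b(7) = 9, b(8) = 35, b(9) = 34, b(10) = 25, b(11) = 38, b(12) = 14, b(13) = 33, b(14) = 16, b(15) = 4, b(16) = 37, b(17) = 5, b(18) = 46, b(19) = 39, b(20) = 23, b(21) = 20, b(22) = 40, b(23) = 32.
The sequence repeats with period 23.
So b(181) = b(0 + ((181-0) mod 23)) = b(20) = 23.

23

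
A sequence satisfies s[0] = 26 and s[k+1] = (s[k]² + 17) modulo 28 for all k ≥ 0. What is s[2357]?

17

s[0] = 26, s[1] = 21, s[2] = 10, s[3] = 5, s[4] = 14, s[5] = 17, s[6] = 26.
The sequence repeats with period 6.
So s[2357] = s[0 + ((2357-0) mod 6)] = s[5] = 17.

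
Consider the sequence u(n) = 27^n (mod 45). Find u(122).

We have u(0) = 1,  u(1) = 27,  u(2) = 9,  u(3) = 18,  u(4) = 36,  u(5) = 27.
Since u(5) = u(1) = 27, the sequence is eventually periodic: after a pre-period of length 1 it cycles with period 4.
For n ≥ 1, u(n) depends only on (n - 1) mod 4. (122 - 1) mod 4 = 1, so u(122) = u(2) = 9.

9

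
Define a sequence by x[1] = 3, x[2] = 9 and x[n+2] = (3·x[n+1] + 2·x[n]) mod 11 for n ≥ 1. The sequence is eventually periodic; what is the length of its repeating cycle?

30

We have x[1] = 3,  x[2] = 9,  x[3] = 0,  x[4] = 7,  x[5] = 10,  x[6] = 0,  x[7] = 9,  x[8] = 5,  x[9] = 0,  x[10] = 10,  x[11] = 8,  x[12] = 0,  x[13] = 5,  x[14] = 4,  x[15] = 0,  x[16] = 8,  x[17] = 2,  x[18] = 0,  x[19] = 4,  x[20] = 1,  x[21] = 0,  x[22] = 2,  x[23] = 6,  x[24] = 0,  x[25] = 1,  x[26] = 3,  x[27] = 0,  x[28] = 6,  x[29] = 7,  x[30] = 0,  x[31] = 3,  x[32] = 9.
Since (x[31], x[32]) = (x[1], x[2]) = (3, 9) (two consecutive terms determine the rest), the sequence is periodic with period 30.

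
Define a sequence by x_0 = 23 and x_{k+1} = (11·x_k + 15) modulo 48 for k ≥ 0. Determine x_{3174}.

Computing terms: x_0 = 23,  x_1 = 28,  x_2 = 35,  x_3 = 16,  x_4 = 47,  x_5 = 4,  x_6 = 11,  x_7 = 40,  x_8 = 23.
Since x_8 = x_0 = 23, the sequence is periodic with period 8.
So x_{3174} = x_{0 + ((3174-0) mod 8)} = x_6 = 11.

11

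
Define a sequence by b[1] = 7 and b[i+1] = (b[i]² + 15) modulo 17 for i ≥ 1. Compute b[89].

Computing terms: b[1] = 7, b[2] = 13, b[3] = 14, b[4] = 7.
Since b[4] = b[1] = 7, the sequence is periodic with period 3.
So b[89] = b[1 + ((89-1) mod 3)] = b[2] = 13.

13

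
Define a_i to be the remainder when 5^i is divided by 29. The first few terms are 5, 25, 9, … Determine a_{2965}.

We have a_1 = 5; a_2 = 25; a_3 = 9; a_4 = 16; a_5 = 22; a_6 = 23; a_7 = 28; a_8 = 24; a_9 = 4; a_{10} = 20; a_{11} = 13; a_{12} = 7; a_{13} = 6; a_{14} = 1; a_{15} = 5.
The sequence repeats with period 14.
(2965 - 1) mod 14 = 10, so a_{2965} = a_{11} = 13.

13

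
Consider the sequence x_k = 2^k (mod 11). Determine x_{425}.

10

We have x_1 = 2; x_2 = 4; x_3 = 8; x_4 = 5; x_5 = 10; x_6 = 9; x_7 = 7; x_8 = 3; x_9 = 6; x_{10} = 1; x_{11} = 2.
Since x_{11} = x_1 = 2, the sequence is periodic with period 10.
So x_{425} = x_{1 + ((425-1) mod 10)} = x_5 = 10.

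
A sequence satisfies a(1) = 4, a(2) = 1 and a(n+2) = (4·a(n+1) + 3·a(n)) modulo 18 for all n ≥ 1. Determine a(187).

Listing terms: a(1) = 4; a(2) = 1; a(3) = 16; a(4) = 13; a(5) = 10; a(6) = 7; a(7) = 4; a(8) = 1.
The sequence repeats with period 6.
(187 - 1) mod 6 = 0, so a(187) = a(1) = 4.

4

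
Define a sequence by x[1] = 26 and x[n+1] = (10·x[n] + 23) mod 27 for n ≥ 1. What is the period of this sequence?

27

Listing terms: x[1] = 26, x[2] = 13, x[3] = 18, x[4] = 14, x[5] = 1, x[6] = 6, x[7] = 2, x[8] = 16, x[9] = 21, x[10] = 17, x[11] = 4, x[12] = 9, x[13] = 5, x[14] = 19, x[15] = 24, x[16] = 20, x[17] = 7, x[18] = 12, x[19] = 8, x[20] = 22, x[21] = 0, x[22] = 23, x[23] = 10, x[24] = 15, x[25] = 11, x[26] = 25, x[27] = 3, x[28] = 26.
Since x[28] = x[1] = 26, the sequence is periodic with period 27.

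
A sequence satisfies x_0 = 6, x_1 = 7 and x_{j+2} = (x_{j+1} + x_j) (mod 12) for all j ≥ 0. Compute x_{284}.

9

Computing terms: x_0 = 6,  x_1 = 7,  x_2 = 1,  x_3 = 8,  x_4 = 9,  x_5 = 5,  x_6 = 2,  x_7 = 7,  x_8 = 9,  x_9 = 4,  x_{10} = 1,  x_{11} = 5,  x_{12} = 6,  x_{13} = 11,  x_{14} = 5,  x_{15} = 4,  x_{16} = 9,  x_{17} = 1,  x_{18} = 10,  x_{19} = 11,  x_{20} = 9,  x_{21} = 8,  x_{22} = 5,  x_{23} = 1,  x_{24} = 6,  x_{25} = 7.
The sequence repeats with period 24.
(284 - 0) mod 24 = 20, so x_{284} = x_{20} = 9.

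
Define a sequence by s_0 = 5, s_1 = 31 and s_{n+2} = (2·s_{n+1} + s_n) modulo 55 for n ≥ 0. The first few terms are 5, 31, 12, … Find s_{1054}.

Computing terms: s_0 = 5, s_1 = 31, s_2 = 12, s_3 = 0, s_4 = 12, s_5 = 24, s_6 = 5, s_7 = 34, s_8 = 18, s_9 = 15, s_{10} = 48, s_{11} = 1, s_{12} = 50, s_{13} = 46, s_{14} = 32, s_{15} = 0, s_{16} = 32, s_{17} = 9, s_{18} = 50, s_{19} = 54, s_{20} = 48, s_{21} = 40, s_{22} = 18, s_{23} = 21, s_{24} = 5, s_{25} = 31.
The sequence repeats with period 24.
So s_{1054} = s_{0 + ((1054-0) mod 24)} = s_{22} = 18.

18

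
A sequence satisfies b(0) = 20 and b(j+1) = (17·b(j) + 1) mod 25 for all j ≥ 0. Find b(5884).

15

Computing terms: b(0) = 20,  b(1) = 16,  b(2) = 23,  b(3) = 17,  b(4) = 15,  b(5) = 6,  b(6) = 3,  b(7) = 2,  b(8) = 10,  b(9) = 21,  b(10) = 8,  b(11) = 12,  b(12) = 5,  b(13) = 11,  b(14) = 13,  b(15) = 22,  b(16) = 0,  b(17) = 1,  b(18) = 18,  b(19) = 7,  b(20) = 20.
Since b(20) = b(0) = 20, the sequence is periodic with period 20.
So b(5884) = b(0 + ((5884-0) mod 20)) = b(4) = 15.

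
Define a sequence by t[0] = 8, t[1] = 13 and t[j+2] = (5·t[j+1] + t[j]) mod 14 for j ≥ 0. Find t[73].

13

We have t[0] = 8; t[1] = 13; t[2] = 3; t[3] = 0; t[4] = 3; t[5] = 1; t[6] = 8; t[7] = 13.
Since (t[6], t[7]) = (t[0], t[1]) = (8, 13) (two consecutive terms determine the rest), the sequence is periodic with period 6.
(73 - 0) mod 6 = 1, so t[73] = t[1] = 13.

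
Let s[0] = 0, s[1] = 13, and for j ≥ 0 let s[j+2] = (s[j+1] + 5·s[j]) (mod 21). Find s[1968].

12

s[0] = 0; s[1] = 13; s[2] = 13; s[3] = 15; s[4] = 17; s[5] = 8; s[6] = 9; s[7] = 7; s[8] = 10; s[9] = 3; s[10] = 11; s[11] = 5; s[12] = 18; s[13] = 1; s[14] = 7; s[15] = 12; s[16] = 5; s[17] = 2; s[18] = 6; s[19] = 16; s[20] = 4; s[21] = 0; s[22] = 20; s[23] = 20; s[24] = 15; s[25] = 10; s[26] = 1; s[27] = 9; s[28] = 14; s[29] = 17; s[30] = 3; s[31] = 4; s[32] = 19; s[33] = 18; s[34] = 8; s[35] = 14; s[36] = 12; s[37] = 19; s[38] = 16; s[39] = 6; s[40] = 2; s[41] = 11; s[42] = 0; s[43] = 13.
The sequence repeats with period 42.
So s[1968] = s[0 + ((1968-0) mod 42)] = s[36] = 12.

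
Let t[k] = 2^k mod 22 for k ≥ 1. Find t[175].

10

Computing terms: t[1] = 2, t[2] = 4, t[3] = 8, t[4] = 16, t[5] = 10, t[6] = 20, t[7] = 18, t[8] = 14, t[9] = 6, t[10] = 12, t[11] = 2.
The sequence repeats with period 10.
So t[175] = t[1 + ((175-1) mod 10)] = t[5] = 10.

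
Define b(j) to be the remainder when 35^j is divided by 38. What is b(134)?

Listing terms: b(0) = 1,  b(1) = 35,  b(2) = 9,  b(3) = 11,  b(4) = 5,  b(5) = 23,  b(6) = 7,  b(7) = 17,  b(8) = 25,  b(9) = 1.
The sequence repeats with period 9.
(134 - 0) mod 9 = 8, so b(134) = b(8) = 25.

25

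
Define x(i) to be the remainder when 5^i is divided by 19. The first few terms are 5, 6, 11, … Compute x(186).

7

We have x(1) = 5; x(2) = 6; x(3) = 11; x(4) = 17; x(5) = 9; x(6) = 7; x(7) = 16; x(8) = 4; x(9) = 1; x(10) = 5.
The sequence repeats with period 9.
So x(186) = x(1 + ((186-1) mod 9)) = x(6) = 7.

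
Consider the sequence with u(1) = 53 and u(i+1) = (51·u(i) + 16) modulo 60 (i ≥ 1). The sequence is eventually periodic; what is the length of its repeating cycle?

10

We have u(1) = 53; u(2) = 19; u(3) = 25; u(4) = 31; u(5) = 37; u(6) = 43; u(7) = 49; u(8) = 55; u(9) = 1; u(10) = 7; u(11) = 13; u(12) = 19.
Since u(12) = u(2) = 19, the sequence is eventually periodic: after a pre-period of length 1 it cycles with period 10.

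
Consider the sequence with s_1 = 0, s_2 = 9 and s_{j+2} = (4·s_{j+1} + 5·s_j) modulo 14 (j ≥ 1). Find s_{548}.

s_1 = 0, s_2 = 9, s_3 = 8, s_4 = 7, s_5 = 12, s_6 = 13, s_7 = 0, s_8 = 9.
The sequence repeats with period 6.
So s_{548} = s_{1 + ((548-1) mod 6)} = s_2 = 9.

9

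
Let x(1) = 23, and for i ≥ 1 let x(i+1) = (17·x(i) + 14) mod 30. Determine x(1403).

Listing terms: x(1) = 23; x(2) = 15; x(3) = 29; x(4) = 27; x(5) = 23.
Since x(5) = x(1) = 23, the sequence is periodic with period 4.
So x(1403) = x(1 + ((1403-1) mod 4)) = x(3) = 29.

29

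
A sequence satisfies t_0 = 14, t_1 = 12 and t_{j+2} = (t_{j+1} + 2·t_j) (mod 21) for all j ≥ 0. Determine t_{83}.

t_0 = 14,  t_1 = 12,  t_2 = 19,  t_3 = 1,  t_4 = 18,  t_5 = 20,  t_6 = 14,  t_7 = 12.
Since (t_6, t_7) = (t_0, t_1) = (14, 12) (two consecutive terms determine the rest), the sequence is periodic with period 6.
So t_{83} = t_{0 + ((83-0) mod 6)} = t_5 = 20.

20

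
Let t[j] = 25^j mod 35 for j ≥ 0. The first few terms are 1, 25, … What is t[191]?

30

t[0] = 1, t[1] = 25, t[2] = 30, t[3] = 15, t[4] = 25.
Since t[4] = t[1] = 25, the sequence is eventually periodic: after a pre-period of length 1 it cycles with period 3.
For j ≥ 1, t[j] depends only on (j - 1) mod 3. (191 - 1) mod 3 = 1, so t[191] = t[2] = 30.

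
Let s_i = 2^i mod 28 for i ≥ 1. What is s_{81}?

8

Listing terms: s_1 = 2; s_2 = 4; s_3 = 8; s_4 = 16; s_5 = 4.
Since s_5 = s_2 = 4, the sequence is eventually periodic: after a pre-period of length 1 it cycles with period 3.
For i ≥ 2, s_i depends only on (i - 2) mod 3. (81 - 2) mod 3 = 1, so s_{81} = s_3 = 8.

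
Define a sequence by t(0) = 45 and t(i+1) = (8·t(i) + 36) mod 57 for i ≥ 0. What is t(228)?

Listing terms: t(0) = 45,  t(1) = 54,  t(2) = 12,  t(3) = 18,  t(4) = 9,  t(5) = 51,  t(6) = 45.
The sequence repeats with period 6.
(228 - 0) mod 6 = 0, so t(228) = t(0) = 45.

45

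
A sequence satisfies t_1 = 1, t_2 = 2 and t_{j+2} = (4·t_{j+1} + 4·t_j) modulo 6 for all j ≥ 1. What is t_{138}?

2

Listing terms: t_1 = 1; t_2 = 2; t_3 = 0; t_4 = 2; t_5 = 2; t_6 = 4; t_7 = 0; t_8 = 4; t_9 = 4; t_{10} = 2; t_{11} = 0.
Since (t_{10}, t_{11}) = (t_2, t_3) = (2, 0) (two consecutive terms determine the rest), the sequence is eventually periodic: after a pre-period of length 1 it cycles with period 8.
For j ≥ 2, t_j depends only on (j - 2) mod 8. (138 - 2) mod 8 = 0, so t_{138} = t_2 = 2.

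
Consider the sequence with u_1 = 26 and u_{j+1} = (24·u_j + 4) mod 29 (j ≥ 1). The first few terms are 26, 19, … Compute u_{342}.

4

u_1 = 26; u_2 = 19; u_3 = 25; u_4 = 24; u_5 = 0; u_6 = 4; u_7 = 13; u_8 = 26.
Since u_8 = u_1 = 26, the sequence is periodic with period 7.
So u_{342} = u_{1 + ((342-1) mod 7)} = u_6 = 4.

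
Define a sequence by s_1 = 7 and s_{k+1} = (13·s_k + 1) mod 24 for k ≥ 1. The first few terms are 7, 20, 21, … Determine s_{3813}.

3

Listing terms: s_1 = 7, s_2 = 20, s_3 = 21, s_4 = 10, s_5 = 11, s_6 = 0, s_7 = 1, s_8 = 14, s_9 = 15, s_{10} = 4, s_{11} = 5, s_{12} = 18, s_{13} = 19, s_{14} = 8, s_{15} = 9, s_{16} = 22, s_{17} = 23, s_{18} = 12, s_{19} = 13, s_{20} = 2, s_{21} = 3, s_{22} = 16, s_{23} = 17, s_{24} = 6, s_{25} = 7.
The sequence repeats with period 24.
So s_{3813} = s_{1 + ((3813-1) mod 24)} = s_{21} = 3.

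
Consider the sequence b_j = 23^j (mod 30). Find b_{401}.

Computing terms: b_0 = 1,  b_1 = 23,  b_2 = 19,  b_3 = 17,  b_4 = 1.
Since b_4 = b_0 = 1, the sequence is periodic with period 4.
(401 - 0) mod 4 = 1, so b_{401} = b_1 = 23.

23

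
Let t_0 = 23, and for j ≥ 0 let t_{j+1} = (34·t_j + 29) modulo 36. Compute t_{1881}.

Listing terms: t_0 = 23; t_1 = 19; t_2 = 27; t_3 = 11; t_4 = 7; t_5 = 15; t_6 = 35; t_7 = 31; t_8 = 3; t_9 = 23.
The sequence repeats with period 9.
(1881 - 0) mod 9 = 0, so t_{1881} = t_0 = 23.

23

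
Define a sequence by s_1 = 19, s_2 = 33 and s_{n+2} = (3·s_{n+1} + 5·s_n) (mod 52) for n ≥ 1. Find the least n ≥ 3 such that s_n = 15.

We have s_1 = 19, s_2 = 33, s_3 = 38, s_4 = 19, s_5 = 39, s_6 = 4, s_7 = 51, s_8 = 17, s_9 = 46, s_{10} = 15, s_{11} = 15, s_{12} = 16, s_{13} = 19, s_{14} = 33.
Since (s_{13}, s_{14}) = (s_1, s_2) = (19, 33) (two consecutive terms determine the rest), the sequence is periodic with period 12.
The value 15 first appears (with n ≥ 3) at s_{10}.

10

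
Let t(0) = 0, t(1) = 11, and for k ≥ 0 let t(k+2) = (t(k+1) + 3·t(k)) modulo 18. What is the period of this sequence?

3

We have t(0) = 0, t(1) = 11, t(2) = 11, t(3) = 8, t(4) = 5, t(5) = 11, t(6) = 8.
Since (t(5), t(6)) = (t(2), t(3)) = (11, 8) (two consecutive terms determine the rest), the sequence is eventually periodic: after a pre-period of length 2 it cycles with period 3.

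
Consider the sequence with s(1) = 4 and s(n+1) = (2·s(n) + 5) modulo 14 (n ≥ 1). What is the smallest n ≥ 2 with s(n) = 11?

Listing terms: s(1) = 4, s(2) = 13, s(3) = 3, s(4) = 11, s(5) = 13.
Since s(5) = s(2) = 13, the sequence is eventually periodic: after a pre-period of length 1 it cycles with period 3.
The value 11 first appears (with n ≥ 2) at s(4).

4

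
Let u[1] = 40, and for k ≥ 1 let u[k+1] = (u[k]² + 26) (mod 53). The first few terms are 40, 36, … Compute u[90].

10

We have u[1] = 40; u[2] = 36; u[3] = 50; u[4] = 35; u[5] = 32; u[6] = 43; u[7] = 20; u[8] = 2; u[9] = 30; u[10] = 25; u[11] = 15; u[12] = 39; u[13] = 10; u[14] = 20.
Since u[14] = u[7] = 20, the sequence is eventually periodic: after a pre-period of length 6 it cycles with period 7.
For k ≥ 7, u[k] depends only on (k - 7) mod 7. (90 - 7) mod 7 = 6, so u[90] = u[13] = 10.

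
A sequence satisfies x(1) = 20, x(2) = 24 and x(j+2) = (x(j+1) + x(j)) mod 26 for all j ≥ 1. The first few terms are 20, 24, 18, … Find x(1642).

Computing terms: x(1) = 20,  x(2) = 24,  x(3) = 18,  x(4) = 16,  x(5) = 8,  x(6) = 24,  x(7) = 6,  x(8) = 4,  x(9) = 10,  x(10) = 14,  x(11) = 24,  x(12) = 12,  x(13) = 10,  x(14) = 22,  x(15) = 6,  x(16) = 2,  x(17) = 8,  x(18) = 10,  x(19) = 18,  x(20) = 2,  x(21) = 20,  x(22) = 22,  x(23) = 16,  x(24) = 12,  x(25) = 2,  x(26) = 14,  x(27) = 16,  x(28) = 4,  x(29) = 20,  x(30) = 24.
Since (x(29), x(30)) = (x(1), x(2)) = (20, 24) (two consecutive terms determine the rest), the sequence is periodic with period 28.
(1642 - 1) mod 28 = 17, so x(1642) = x(18) = 10.

10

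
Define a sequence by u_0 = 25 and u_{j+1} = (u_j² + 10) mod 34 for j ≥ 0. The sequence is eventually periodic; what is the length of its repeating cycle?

We have u_0 = 25, u_1 = 23, u_2 = 29, u_3 = 1, u_4 = 11, u_5 = 29.
Since u_5 = u_2 = 29, the sequence is eventually periodic: after a pre-period of length 2 it cycles with period 3.

3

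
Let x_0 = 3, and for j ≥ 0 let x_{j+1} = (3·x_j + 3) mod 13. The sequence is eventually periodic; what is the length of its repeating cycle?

Listing terms: x_0 = 3,  x_1 = 12,  x_2 = 0,  x_3 = 3.
The sequence repeats with period 3.

3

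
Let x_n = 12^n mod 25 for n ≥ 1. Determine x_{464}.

Computing terms: x_1 = 12; x_2 = 19; x_3 = 3; x_4 = 11; x_5 = 7; x_6 = 9; x_7 = 8; x_8 = 21; x_9 = 2; x_{10} = 24; x_{11} = 13; x_{12} = 6; x_{13} = 22; x_{14} = 14; x_{15} = 18; x_{16} = 16; x_{17} = 17; x_{18} = 4; x_{19} = 23; x_{20} = 1; x_{21} = 12.
The sequence repeats with period 20.
So x_{464} = x_{1 + ((464-1) mod 20)} = x_4 = 11.

11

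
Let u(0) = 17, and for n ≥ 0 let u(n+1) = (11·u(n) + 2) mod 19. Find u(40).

u(0) = 17,  u(1) = 18,  u(2) = 10,  u(3) = 17.
The sequence repeats with period 3.
(40 - 0) mod 3 = 1, so u(40) = u(1) = 18.

18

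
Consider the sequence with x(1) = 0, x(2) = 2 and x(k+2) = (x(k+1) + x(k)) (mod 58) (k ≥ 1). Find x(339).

2

Listing terms: x(1) = 0, x(2) = 2, x(3) = 2, x(4) = 4, x(5) = 6, x(6) = 10, x(7) = 16, x(8) = 26, x(9) = 42, x(10) = 10, x(11) = 52, x(12) = 4, x(13) = 56, x(14) = 2, x(15) = 0, x(16) = 2.
Since (x(15), x(16)) = (x(1), x(2)) = (0, 2) (two consecutive terms determine the rest), the sequence is periodic with period 14.
(339 - 1) mod 14 = 2, so x(339) = x(3) = 2.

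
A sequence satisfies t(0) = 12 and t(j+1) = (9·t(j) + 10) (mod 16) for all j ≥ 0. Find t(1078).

Computing terms: t(0) = 12,  t(1) = 6,  t(2) = 0,  t(3) = 10,  t(4) = 4,  t(5) = 14,  t(6) = 8,  t(7) = 2,  t(8) = 12.
Since t(8) = t(0) = 12, the sequence is periodic with period 8.
(1078 - 0) mod 8 = 6, so t(1078) = t(6) = 8.

8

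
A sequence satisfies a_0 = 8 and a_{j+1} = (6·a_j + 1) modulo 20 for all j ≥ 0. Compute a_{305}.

3

a_0 = 8; a_1 = 9; a_2 = 15; a_3 = 11; a_4 = 7; a_5 = 3; a_6 = 19; a_7 = 15.
Since a_7 = a_2 = 15, the sequence is eventually periodic: after a pre-period of length 2 it cycles with period 5.
For j ≥ 2, a_j depends only on (j - 2) mod 5. (305 - 2) mod 5 = 3, so a_{305} = a_5 = 3.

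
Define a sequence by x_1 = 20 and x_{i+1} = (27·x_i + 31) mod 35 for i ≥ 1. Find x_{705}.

We have x_1 = 20,  x_2 = 11,  x_3 = 13,  x_4 = 32,  x_5 = 20.
Since x_5 = x_1 = 20, the sequence is periodic with period 4.
(705 - 1) mod 4 = 0, so x_{705} = x_1 = 20.

20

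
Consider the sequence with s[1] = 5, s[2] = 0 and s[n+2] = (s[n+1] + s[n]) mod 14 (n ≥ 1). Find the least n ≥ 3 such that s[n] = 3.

Computing terms: s[1] = 5; s[2] = 0; s[3] = 5; s[4] = 5; s[5] = 10; s[6] = 1; s[7] = 11; s[8] = 12; s[9] = 9; s[10] = 7; s[11] = 2; s[12] = 9; s[13] = 11; s[14] = 6; s[15] = 3; s[16] = 9; s[17] = 12; s[18] = 7; s[19] = 5; s[20] = 12; s[21] = 3; s[22] = 1; s[23] = 4; s[24] = 5; s[25] = 9; s[26] = 0; s[27] = 9; s[28] = 9; s[29] = 4; s[30] = 13; s[31] = 3; s[32] = 2; s[33] = 5; s[34] = 7; s[35] = 12; s[36] = 5; s[37] = 3; s[38] = 8; s[39] = 11; s[40] = 5; s[41] = 2; s[42] = 7; s[43] = 9; s[44] = 2; s[45] = 11; s[46] = 13; s[47] = 10; s[48] = 9; s[49] = 5; s[50] = 0.
Since (s[49], s[50]) = (s[1], s[2]) = (5, 0) (two consecutive terms determine the rest), the sequence is periodic with period 48.
The value 3 first appears (with n ≥ 3) at s[15].

15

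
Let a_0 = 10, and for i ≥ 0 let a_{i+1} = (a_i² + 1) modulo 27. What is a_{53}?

23

Computing terms: a_0 = 10; a_1 = 20; a_2 = 23; a_3 = 17; a_4 = 20.
Since a_4 = a_1 = 20, the sequence is eventually periodic: after a pre-period of length 1 it cycles with period 3.
For i ≥ 1, a_i depends only on (i - 1) mod 3. (53 - 1) mod 3 = 1, so a_{53} = a_2 = 23.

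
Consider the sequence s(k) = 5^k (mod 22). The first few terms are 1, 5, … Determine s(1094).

9

Listing terms: s(0) = 1; s(1) = 5; s(2) = 3; s(3) = 15; s(4) = 9; s(5) = 1.
The sequence repeats with period 5.
(1094 - 0) mod 5 = 4, so s(1094) = s(4) = 9.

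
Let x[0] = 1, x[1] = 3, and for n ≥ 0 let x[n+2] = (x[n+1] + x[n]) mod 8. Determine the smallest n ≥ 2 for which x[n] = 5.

Computing terms: x[0] = 1,  x[1] = 3,  x[2] = 4,  x[3] = 7,  x[4] = 3,  x[5] = 2,  x[6] = 5,  x[7] = 7,  x[8] = 4,  x[9] = 3,  x[10] = 7,  x[11] = 2,  x[12] = 1,  x[13] = 3.
Since (x[12], x[13]) = (x[0], x[1]) = (1, 3) (two consecutive terms determine the rest), the sequence is periodic with period 12.
The value 5 first appears (with n ≥ 2) at x[6].

6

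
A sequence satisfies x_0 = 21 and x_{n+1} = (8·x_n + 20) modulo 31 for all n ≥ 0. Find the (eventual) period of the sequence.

We have x_0 = 21,  x_1 = 2,  x_2 = 5,  x_3 = 29,  x_4 = 4,  x_5 = 21.
Since x_5 = x_0 = 21, the sequence is periodic with period 5.

5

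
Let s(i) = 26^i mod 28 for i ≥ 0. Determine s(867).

We have s(0) = 1, s(1) = 26, s(2) = 4, s(3) = 20, s(4) = 16, s(5) = 24, s(6) = 8, s(7) = 12, s(8) = 4.
Since s(8) = s(2) = 4, the sequence is eventually periodic: after a pre-period of length 2 it cycles with period 6.
For i ≥ 2, s(i) depends only on (i - 2) mod 6. (867 - 2) mod 6 = 1, so s(867) = s(3) = 20.

20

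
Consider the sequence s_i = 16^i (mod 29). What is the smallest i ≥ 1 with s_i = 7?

3

Listing terms: s_0 = 1; s_1 = 16; s_2 = 24; s_3 = 7; s_4 = 25; s_5 = 23; s_6 = 20; s_7 = 1.
The sequence repeats with period 7.
The value 7 first appears (with i ≥ 1) at s_3.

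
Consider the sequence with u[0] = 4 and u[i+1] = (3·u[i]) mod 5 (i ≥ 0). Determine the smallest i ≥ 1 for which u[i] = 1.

u[0] = 4, u[1] = 2, u[2] = 1, u[3] = 3, u[4] = 4.
The sequence repeats with period 4.
The value 1 first appears (with i ≥ 1) at u[2].

2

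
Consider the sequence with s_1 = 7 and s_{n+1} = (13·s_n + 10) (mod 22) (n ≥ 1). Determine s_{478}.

Listing terms: s_1 = 7,  s_2 = 13,  s_3 = 3,  s_4 = 5,  s_5 = 9,  s_6 = 17,  s_7 = 11,  s_8 = 21,  s_9 = 19,  s_{10} = 15,  s_{11} = 7.
Since s_{11} = s_1 = 7, the sequence is periodic with period 10.
(478 - 1) mod 10 = 7, so s_{478} = s_8 = 21.

21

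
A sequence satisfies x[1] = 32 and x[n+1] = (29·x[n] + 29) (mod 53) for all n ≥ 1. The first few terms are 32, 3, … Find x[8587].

40

Computing terms: x[1] = 32,  x[2] = 3,  x[3] = 10,  x[4] = 1,  x[5] = 5,  x[6] = 15,  x[7] = 40,  x[8] = 23,  x[9] = 7,  x[10] = 20,  x[11] = 26,  x[12] = 41,  x[13] = 52,  x[14] = 0,  x[15] = 29,  x[16] = 22,  x[17] = 31,  x[18] = 27,  x[19] = 17,  x[20] = 45,  x[21] = 9,  x[22] = 25,  x[23] = 12,  x[24] = 6,  x[25] = 44,  x[26] = 33,  x[27] = 32.
The sequence repeats with period 26.
So x[8587] = x[1 + ((8587-1) mod 26)] = x[7] = 40.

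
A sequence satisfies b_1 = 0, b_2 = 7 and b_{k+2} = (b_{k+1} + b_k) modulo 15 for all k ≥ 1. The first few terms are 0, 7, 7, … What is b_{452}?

8

b_1 = 0, b_2 = 7, b_3 = 7, b_4 = 14, b_5 = 6, b_6 = 5, b_7 = 11, b_8 = 1, b_9 = 12, b_{10} = 13, b_{11} = 10, b_{12} = 8, b_{13} = 3, b_{14} = 11, b_{15} = 14, b_{16} = 10, b_{17} = 9, b_{18} = 4, b_{19} = 13, b_{20} = 2, b_{21} = 0, b_{22} = 2, b_{23} = 2, b_{24} = 4, b_{25} = 6, b_{26} = 10, b_{27} = 1, b_{28} = 11, b_{29} = 12, b_{30} = 8, b_{31} = 5, b_{32} = 13, b_{33} = 3, b_{34} = 1, b_{35} = 4, b_{36} = 5, b_{37} = 9, b_{38} = 14, b_{39} = 8, b_{40} = 7, b_{41} = 0, b_{42} = 7.
Since (b_{41}, b_{42}) = (b_1, b_2) = (0, 7) (two consecutive terms determine the rest), the sequence is periodic with period 40.
So b_{452} = b_{1 + ((452-1) mod 40)} = b_{12} = 8.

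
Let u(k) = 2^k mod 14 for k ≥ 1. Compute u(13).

We have u(1) = 2,  u(2) = 4,  u(3) = 8,  u(4) = 2.
Since u(4) = u(1) = 2, the sequence is periodic with period 3.
So u(13) = u(1 + ((13-1) mod 3)) = u(1) = 2.

2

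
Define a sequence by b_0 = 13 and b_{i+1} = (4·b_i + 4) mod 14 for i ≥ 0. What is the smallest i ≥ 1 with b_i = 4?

b_0 = 13, b_1 = 0, b_2 = 4, b_3 = 6, b_4 = 0.
Since b_4 = b_1 = 0, the sequence is eventually periodic: after a pre-period of length 1 it cycles with period 3.
The value 4 first appears (with i ≥ 1) at b_2.

2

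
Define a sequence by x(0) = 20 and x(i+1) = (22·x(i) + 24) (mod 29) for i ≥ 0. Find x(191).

11

x(0) = 20,  x(1) = 0,  x(2) = 24,  x(3) = 1,  x(4) = 17,  x(5) = 21,  x(6) = 22,  x(7) = 15,  x(8) = 6,  x(9) = 11,  x(10) = 5,  x(11) = 18,  x(12) = 14,  x(13) = 13,  x(14) = 20.
Since x(14) = x(0) = 20, the sequence is periodic with period 14.
So x(191) = x(0 + ((191-0) mod 14)) = x(9) = 11.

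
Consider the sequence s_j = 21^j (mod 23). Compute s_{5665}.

22

Listing terms: s_1 = 21; s_2 = 4; s_3 = 15; s_4 = 16; s_5 = 14; s_6 = 18; s_7 = 10; s_8 = 3; s_9 = 17; s_{10} = 12; s_{11} = 22; s_{12} = 2; s_{13} = 19; s_{14} = 8; s_{15} = 7; s_{16} = 9; s_{17} = 5; s_{18} = 13; s_{19} = 20; s_{20} = 6; s_{21} = 11; s_{22} = 1; s_{23} = 21.
The sequence repeats with period 22.
(5665 - 1) mod 22 = 10, so s_{5665} = s_{11} = 22.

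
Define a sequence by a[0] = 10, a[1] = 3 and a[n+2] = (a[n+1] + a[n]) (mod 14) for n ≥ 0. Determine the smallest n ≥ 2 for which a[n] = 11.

8

We have a[0] = 10; a[1] = 3; a[2] = 13; a[3] = 2; a[4] = 1; a[5] = 3; a[6] = 4; a[7] = 7; a[8] = 11; a[9] = 4; a[10] = 1; a[11] = 5; a[12] = 6; a[13] = 11; a[14] = 3; a[15] = 0; a[16] = 3; a[17] = 3; a[18] = 6; a[19] = 9; a[20] = 1; a[21] = 10; a[22] = 11; a[23] = 7; a[24] = 4; a[25] = 11; a[26] = 1; a[27] = 12; a[28] = 13; a[29] = 11; a[30] = 10; a[31] = 7; a[32] = 3; a[33] = 10; a[34] = 13; a[35] = 9; a[36] = 8; a[37] = 3; a[38] = 11; a[39] = 0; a[40] = 11; a[41] = 11; a[42] = 8; a[43] = 5; a[44] = 13; a[45] = 4; a[46] = 3; a[47] = 7; a[48] = 10; a[49] = 3.
Since (a[48], a[49]) = (a[0], a[1]) = (10, 3) (two consecutive terms determine the rest), the sequence is periodic with period 48.
The value 11 first appears (with n ≥ 2) at a[8].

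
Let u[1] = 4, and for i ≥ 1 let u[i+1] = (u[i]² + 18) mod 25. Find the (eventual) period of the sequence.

4

We have u[1] = 4,  u[2] = 9,  u[3] = 24,  u[4] = 19,  u[5] = 4.
The sequence repeats with period 4.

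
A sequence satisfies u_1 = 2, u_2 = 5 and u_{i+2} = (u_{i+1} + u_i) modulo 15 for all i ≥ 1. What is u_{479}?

14

Computing terms: u_1 = 2, u_2 = 5, u_3 = 7, u_4 = 12, u_5 = 4, u_6 = 1, u_7 = 5, u_8 = 6, u_9 = 11, u_{10} = 2, u_{11} = 13, u_{12} = 0, u_{13} = 13, u_{14} = 13, u_{15} = 11, u_{16} = 9, u_{17} = 5, u_{18} = 14, u_{19} = 4, u_{20} = 3, u_{21} = 7, u_{22} = 10, u_{23} = 2, u_{24} = 12, u_{25} = 14, u_{26} = 11, u_{27} = 10, u_{28} = 6, u_{29} = 1, u_{30} = 7, u_{31} = 8, u_{32} = 0, u_{33} = 8, u_{34} = 8, u_{35} = 1, u_{36} = 9, u_{37} = 10, u_{38} = 4, u_{39} = 14, u_{40} = 3, u_{41} = 2, u_{42} = 5.
Since (u_{41}, u_{42}) = (u_1, u_2) = (2, 5) (two consecutive terms determine the rest), the sequence is periodic with period 40.
(479 - 1) mod 40 = 38, so u_{479} = u_{39} = 14.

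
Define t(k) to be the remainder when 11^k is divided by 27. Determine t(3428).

t(0) = 1; t(1) = 11; t(2) = 13; t(3) = 8; t(4) = 7; t(5) = 23; t(6) = 10; t(7) = 2; t(8) = 22; t(9) = 26; t(10) = 16; t(11) = 14; t(12) = 19; t(13) = 20; t(14) = 4; t(15) = 17; t(16) = 25; t(17) = 5; t(18) = 1.
The sequence repeats with period 18.
(3428 - 0) mod 18 = 8, so t(3428) = t(8) = 22.

22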